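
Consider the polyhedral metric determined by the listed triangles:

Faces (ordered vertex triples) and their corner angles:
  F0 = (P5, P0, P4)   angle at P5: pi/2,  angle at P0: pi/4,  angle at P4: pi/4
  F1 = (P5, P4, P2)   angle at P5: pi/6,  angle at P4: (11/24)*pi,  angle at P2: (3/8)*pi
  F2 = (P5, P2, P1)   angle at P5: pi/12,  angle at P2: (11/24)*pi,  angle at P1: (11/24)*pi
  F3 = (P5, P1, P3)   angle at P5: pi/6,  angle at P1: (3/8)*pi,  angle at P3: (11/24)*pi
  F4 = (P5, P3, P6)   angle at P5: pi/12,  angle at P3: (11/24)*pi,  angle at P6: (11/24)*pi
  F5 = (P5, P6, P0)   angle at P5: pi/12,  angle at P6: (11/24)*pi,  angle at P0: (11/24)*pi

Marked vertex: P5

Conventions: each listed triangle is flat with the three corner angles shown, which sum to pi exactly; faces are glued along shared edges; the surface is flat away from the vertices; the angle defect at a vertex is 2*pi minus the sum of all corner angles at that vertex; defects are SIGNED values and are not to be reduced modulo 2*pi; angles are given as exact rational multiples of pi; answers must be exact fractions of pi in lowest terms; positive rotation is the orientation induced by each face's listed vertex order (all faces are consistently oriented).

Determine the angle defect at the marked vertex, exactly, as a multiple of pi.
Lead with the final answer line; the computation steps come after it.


Answer: defect(P5) = (11/12)*pi

Sum of corner angles at P5: (13/12)*pi
defect = 2*pi - (13/12)*pi


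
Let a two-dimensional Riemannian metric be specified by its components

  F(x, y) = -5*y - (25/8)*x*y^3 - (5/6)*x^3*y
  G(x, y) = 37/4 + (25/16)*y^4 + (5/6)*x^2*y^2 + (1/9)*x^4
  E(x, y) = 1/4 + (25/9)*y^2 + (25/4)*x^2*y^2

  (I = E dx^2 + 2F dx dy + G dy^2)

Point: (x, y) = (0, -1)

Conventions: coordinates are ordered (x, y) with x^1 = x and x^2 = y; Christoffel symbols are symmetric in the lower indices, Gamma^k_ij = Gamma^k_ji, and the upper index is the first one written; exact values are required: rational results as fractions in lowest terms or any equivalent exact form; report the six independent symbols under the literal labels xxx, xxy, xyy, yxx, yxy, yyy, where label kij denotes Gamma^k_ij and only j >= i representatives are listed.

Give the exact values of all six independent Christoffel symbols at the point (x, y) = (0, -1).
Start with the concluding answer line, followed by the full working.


Answer: Gamma_xxx = -17000/4457, Gamma_xxy = -17300/4457, Gamma_xyy = -22140/4457, Gamma_yxx = 92650/40113, Gamma_yxy = 8000/4457, Gamma_yyy = 8950/4457

E = 109/36, F = 5, G = 173/16 at the point
E_x = 0, E_y = -50/9, F_x = 25/8, F_y = -5, G_x = 0, G_y = -25/4
EG - F^2 = 4457/576;  g^inv = (576/4457) * [[173/16, -5], [-5, 109/36]]
first-kind symbols [ij,l] = (1/2)(d_i g_jl + d_j g_il - d_l g_ij): [xx,x] = E_x/2 = 0, [xx,y] = F_x - E_y/2 = 425/72, [xy,x] = E_y/2 = -25/9, [xy,y] = G_x/2 = 0, [yy,x] = F_y - G_x/2 = -5, [yy,y] = G_y/2 = -25/8
Gamma^x_ij = (G*[ij,x] - F*[ij,y])/(EG - F^2), Gamma^y_ij = (E*[ij,y] - F*[ij,x])/(EG - F^2)


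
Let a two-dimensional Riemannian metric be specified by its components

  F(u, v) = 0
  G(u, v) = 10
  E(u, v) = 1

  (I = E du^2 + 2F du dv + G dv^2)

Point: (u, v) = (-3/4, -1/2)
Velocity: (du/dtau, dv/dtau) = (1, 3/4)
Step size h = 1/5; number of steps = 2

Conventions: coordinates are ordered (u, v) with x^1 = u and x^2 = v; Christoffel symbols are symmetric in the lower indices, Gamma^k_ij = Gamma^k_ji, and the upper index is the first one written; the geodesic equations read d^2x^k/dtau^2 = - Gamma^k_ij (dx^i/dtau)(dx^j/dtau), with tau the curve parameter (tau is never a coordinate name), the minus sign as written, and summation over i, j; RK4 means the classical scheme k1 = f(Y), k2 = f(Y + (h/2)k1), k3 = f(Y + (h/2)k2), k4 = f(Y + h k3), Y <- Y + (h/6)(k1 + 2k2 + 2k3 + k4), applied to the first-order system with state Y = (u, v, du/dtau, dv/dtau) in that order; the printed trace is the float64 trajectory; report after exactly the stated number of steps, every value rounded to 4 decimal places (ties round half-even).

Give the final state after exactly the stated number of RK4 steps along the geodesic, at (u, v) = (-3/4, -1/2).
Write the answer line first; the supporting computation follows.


Answer: u = -0.3500, v = -0.2000, du/dtau = 1.0000, dv/dtau = 0.7500

f(Y) = (du/dtau, dv/dtau, -Gamma^u_ij Y'^i Y'^j, -Gamma^v_ij Y'^i Y'^j) with the Gammas evaluated at the stage position; h = 0.200000; intermediate values shown to 6 dp
step 0: u = -0.7500, v = -0.5000, du/dtau = 1.0000, dv/dtau = 0.7500
step 1:
  k1: at (u, v) = (-0.750000, -0.500000), (du/dtau, dv/dtau) = (1.000000, 0.750000); Gamma_uuu = 0.000000, Gamma_uuv = 0.000000, Gamma_uvv = 0.000000, Gamma_vuu = 0.000000, Gamma_vuv = 0.000000, Gamma_vvv = 0.000000; k1 = (1.000000, 0.750000, 0.000000, 0.000000)
  k2: at (u, v) = (-0.650000, -0.425000), (du/dtau, dv/dtau) = (1.000000, 0.750000); Gamma_uuu = 0.000000, Gamma_uuv = 0.000000, Gamma_uvv = 0.000000, Gamma_vuu = 0.000000, Gamma_vuv = 0.000000, Gamma_vvv = 0.000000; k2 = (1.000000, 0.750000, 0.000000, 0.000000)
  k3: at (u, v) = (-0.650000, -0.425000), (du/dtau, dv/dtau) = (1.000000, 0.750000); Gamma_uuu = 0.000000, Gamma_uuv = 0.000000, Gamma_uvv = 0.000000, Gamma_vuu = 0.000000, Gamma_vuv = 0.000000, Gamma_vvv = 0.000000; k3 = (1.000000, 0.750000, 0.000000, 0.000000)
  k4: at (u, v) = (-0.550000, -0.350000), (du/dtau, dv/dtau) = (1.000000, 0.750000); Gamma_uuu = 0.000000, Gamma_uuv = 0.000000, Gamma_uvv = 0.000000, Gamma_vuu = 0.000000, Gamma_vuv = 0.000000, Gamma_vvv = 0.000000; k4 = (1.000000, 0.750000, 0.000000, 0.000000)
  Y <- Y + (h/6)(k1 + 2k2 + 2k3 + k4): u = -0.5500, v = -0.3500, du/dtau = 1.0000, dv/dtau = 0.7500
step 2:
  k1: at (u, v) = (-0.550000, -0.350000), (du/dtau, dv/dtau) = (1.000000, 0.750000); Gamma_uuu = 0.000000, Gamma_uuv = 0.000000, Gamma_uvv = 0.000000, Gamma_vuu = 0.000000, Gamma_vuv = 0.000000, Gamma_vvv = 0.000000; k1 = (1.000000, 0.750000, 0.000000, 0.000000)
  k2: at (u, v) = (-0.450000, -0.275000), (du/dtau, dv/dtau) = (1.000000, 0.750000); Gamma_uuu = 0.000000, Gamma_uuv = 0.000000, Gamma_uvv = 0.000000, Gamma_vuu = 0.000000, Gamma_vuv = 0.000000, Gamma_vvv = 0.000000; k2 = (1.000000, 0.750000, 0.000000, 0.000000)
  k3: at (u, v) = (-0.450000, -0.275000), (du/dtau, dv/dtau) = (1.000000, 0.750000); Gamma_uuu = 0.000000, Gamma_uuv = 0.000000, Gamma_uvv = 0.000000, Gamma_vuu = 0.000000, Gamma_vuv = 0.000000, Gamma_vvv = 0.000000; k3 = (1.000000, 0.750000, 0.000000, 0.000000)
  k4: at (u, v) = (-0.350000, -0.200000), (du/dtau, dv/dtau) = (1.000000, 0.750000); Gamma_uuu = 0.000000, Gamma_uuv = 0.000000, Gamma_uvv = 0.000000, Gamma_vuu = 0.000000, Gamma_vuv = 0.000000, Gamma_vvv = 0.000000; k4 = (1.000000, 0.750000, 0.000000, 0.000000)
  Y <- Y + (h/6)(k1 + 2k2 + 2k3 + k4): u = -0.3500, v = -0.2000, du/dtau = 1.0000, dv/dtau = 0.7500


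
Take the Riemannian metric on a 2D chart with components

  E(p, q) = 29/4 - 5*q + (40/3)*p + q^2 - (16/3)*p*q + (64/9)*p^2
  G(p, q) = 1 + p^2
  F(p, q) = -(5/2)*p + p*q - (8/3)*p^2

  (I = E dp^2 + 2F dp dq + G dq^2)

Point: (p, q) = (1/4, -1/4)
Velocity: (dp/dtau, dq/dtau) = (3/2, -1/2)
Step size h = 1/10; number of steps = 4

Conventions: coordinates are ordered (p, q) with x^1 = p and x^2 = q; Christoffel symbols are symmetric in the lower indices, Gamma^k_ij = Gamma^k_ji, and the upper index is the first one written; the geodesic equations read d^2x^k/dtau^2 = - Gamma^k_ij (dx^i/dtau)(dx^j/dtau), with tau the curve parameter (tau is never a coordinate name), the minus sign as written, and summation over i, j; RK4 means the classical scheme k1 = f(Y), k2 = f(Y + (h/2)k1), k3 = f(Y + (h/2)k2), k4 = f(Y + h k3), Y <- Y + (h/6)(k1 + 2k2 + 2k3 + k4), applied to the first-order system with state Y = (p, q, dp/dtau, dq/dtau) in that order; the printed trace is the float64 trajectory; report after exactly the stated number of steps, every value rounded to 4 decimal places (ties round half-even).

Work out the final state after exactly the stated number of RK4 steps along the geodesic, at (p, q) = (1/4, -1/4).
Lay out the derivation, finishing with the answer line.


f(Y) = (dp/dtau, dq/dtau, -Gamma^p_ij Y'^i Y'^j, -Gamma^q_ij Y'^i Y'^j) with the Gammas evaluated at the stage position; h = 0.100000; intermediate values shown to 6 dp
step 0: p = 0.2500, q = -0.2500, dp/dtau = 1.5000, dq/dtau = -0.5000
step 1:
  k1: at (p, q) = (0.250000, -0.250000), (dp/dtau, dq/dtau) = (1.500000, -0.500000); Gamma_ppp = 0.715376, Gamma_ppq = -0.268266, Gamma_pqq = 0.000000, Gamma_qpp = -0.052345, Gamma_qpq = 0.019629, Gamma_qqq = 0.000000; k1 = (1.500000, -0.500000, -2.011996, 0.147219)
  k2: at (p, q) = (0.325000, -0.275000), (dp/dtau, dq/dtau) = (1.399400, -0.492639); Gamma_ppp = 0.675915, Gamma_ppq = -0.253468, Gamma_pqq = 0.000000, Gamma_qpp = -0.060322, Gamma_qpq = 0.022621, Gamma_qqq = 0.000000; k2 = (1.399400, -0.492639, -1.673139, 0.149319)
  k3: at (p, q) = (0.319970, -0.274632), (dp/dtau, dq/dtau) = (1.416343, -0.492534); Gamma_ppp = 0.678239, Gamma_ppq = -0.254340, Gamma_pqq = 0.000000, Gamma_qpp = -0.059819, Gamma_qpq = 0.022432, Gamma_qqq = 0.000000; k3 = (1.416343, -0.492534, -1.715420, 0.151296)
  k4: at (p, q) = (0.391634, -0.299253), (dp/dtau, dq/dtau) = (1.328458, -0.484870); Gamma_ppp = 0.643549, Gamma_ppq = -0.241331, Gamma_pqq = 0.000000, Gamma_qpp = -0.065573, Gamma_qpq = 0.024590, Gamma_qqq = 0.000000; k4 = (1.328458, -0.484870, -1.446633, 0.147401)
  Y <- Y + (h/6)(k1 + 2k2 + 2k3 + k4): p = 0.3910, q = -0.2993, dp/dtau = 1.3294, dq/dtau = -0.4851
step 2:
  k1: at (p, q) = (0.390999, -0.299254), (dp/dtau, dq/dtau) = (1.329404, -0.485069); Gamma_ppp = 0.643812, Gamma_ppq = -0.241429, Gamma_pqq = 0.000000, Gamma_qpp = -0.065522, Gamma_qpq = 0.024571, Gamma_qqq = 0.000000; k1 = (1.329404, -0.485069, -1.449192, 0.147487)
  k2: at (p, q) = (0.457469, -0.323507), (dp/dtau, dq/dtau) = (1.256945, -0.477695); Gamma_ppp = 0.614086, Gamma_ppq = -0.230282, Gamma_pqq = 0.000000, Gamma_qpp = -0.069477, Gamma_qpq = 0.026054, Gamma_qqq = 0.000000; k2 = (1.256945, -0.477695, -1.246740, 0.141055)
  k3: at (p, q) = (0.453846, -0.323138), (dp/dtau, dq/dtau) = (1.267067, -0.478016); Gamma_ppp = 0.615518, Gamma_ppq = -0.230819, Gamma_pqq = 0.000000, Gamma_qpp = -0.069259, Gamma_qpq = 0.025972, Gamma_qqq = 0.000000; k3 = (1.267067, -0.478016, -1.267794, 0.142655)
  k4: at (p, q) = (0.517706, -0.347055), (dp/dtau, dq/dtau) = (1.202625, -0.470804); Gamma_ppp = 0.588988, Gamma_ppq = -0.220870, Gamma_pqq = 0.000000, Gamma_qpp = -0.072127, Gamma_qpq = 0.027047, Gamma_qqq = 0.000000; k4 = (1.202625, -0.470804, -1.101970, 0.134946)
  Y <- Y + (h/6)(k1 + 2k2 + 2k3 + k4): p = 0.5173, q = -0.3470, dp/dtau = 1.2031, dq/dtau = -0.4709
step 3:
  k1: at (p, q) = (0.517333, -0.347042), (dp/dtau, dq/dtau) = (1.203067, -0.470905); Gamma_ppp = 0.589121, Gamma_ppq = -0.220920, Gamma_pqq = 0.000000, Gamma_qpp = -0.072108, Gamma_qpq = 0.027041, Gamma_qqq = 0.000000; k1 = (1.203067, -0.470905, -1.102993, 0.135006)
  k2: at (p, q) = (0.577487, -0.370587), (dp/dtau, dq/dtau) = (1.147917, -0.464155); Gamma_ppp = 0.565824, Gamma_ppq = -0.212184, Gamma_pqq = 0.000000, Gamma_qpp = -0.074085, Gamma_qpq = 0.027782, Gamma_qqq = 0.000000; k2 = (1.147917, -0.464155, -0.971702, 0.127228)
  k3: at (p, q) = (0.574729, -0.370250), (dp/dtau, dq/dtau) = (1.154482, -0.464544); Gamma_ppp = 0.566772, Gamma_ppq = -0.212539, Gamma_pqq = 0.000000, Gamma_qpp = -0.073984, Gamma_qpq = 0.027744, Gamma_qqq = 0.000000; k3 = (1.154482, -0.464544, -0.983383, 0.128366)
  k4: at (p, q) = (0.632781, -0.393496), (dp/dtau, dq/dtau) = (1.104729, -0.458068); Gamma_ppp = 0.545708, Gamma_ppq = -0.204640, Gamma_pqq = 0.000000, Gamma_qpp = -0.075381, Gamma_qpq = 0.028268, Gamma_qqq = 0.000000; k4 = (1.104729, -0.458068, -0.873109, 0.120606)
  Y <- Y + (h/6)(k1 + 2k2 + 2k3 + k4): p = 0.6325, q = -0.3935, dp/dtau = 1.1050, dq/dtau = -0.4581
step 4:
  k1: at (p, q) = (0.632543, -0.393481), (dp/dtau, dq/dtau) = (1.104963, -0.458125); Gamma_ppp = 0.545783, Gamma_ppq = -0.204669, Gamma_pqq = 0.000000, Gamma_qpp = -0.075374, Gamma_qpq = 0.028265, Gamma_qqq = 0.000000; k1 = (1.104963, -0.458125, -0.873580, 0.120643)
  k2: at (p, q) = (0.687791, -0.416388), (dp/dtau, dq/dtau) = (1.061283, -0.452093); Gamma_ppp = 0.526949, Gamma_ppq = -0.197606, Gamma_pqq = 0.000000, Gamma_qpp = -0.076293, Gamma_qpq = 0.028610, Gamma_qqq = 0.000000; k2 = (1.061283, -0.452093, -0.783136, 0.113385)
  k3: at (p, q) = (0.685607, -0.416086), (dp/dtau, dq/dtau) = (1.065806, -0.452456); Gamma_ppp = 0.527611, Gamma_ppq = -0.197854, Gamma_pqq = 0.000000, Gamma_qpp = -0.076245, Gamma_qpq = 0.028592, Gamma_qqq = 0.000000; k3 = (1.065806, -0.452456, -0.790158, 0.114185)
  k4: at (p, q) = (0.739124, -0.438727), (dp/dtau, dq/dtau) = (1.025947, -0.446706); Gamma_ppp = 0.510399, Gamma_ppq = -0.191400, Gamma_pqq = 0.000000, Gamma_qpp = -0.076837, Gamma_qpq = 0.028814, Gamma_qqq = 0.000000; k4 = (1.025947, -0.446706, -0.712665, 0.107287)
  Y <- Y + (h/6)(k1 + 2k2 + 2k3 + k4): p = 0.7390, q = -0.4387, dp/dtau = 1.0261, dq/dtau = -0.4467

Answer: p = 0.7390, q = -0.4387, dp/dtau = 1.0261, dq/dtau = -0.4467


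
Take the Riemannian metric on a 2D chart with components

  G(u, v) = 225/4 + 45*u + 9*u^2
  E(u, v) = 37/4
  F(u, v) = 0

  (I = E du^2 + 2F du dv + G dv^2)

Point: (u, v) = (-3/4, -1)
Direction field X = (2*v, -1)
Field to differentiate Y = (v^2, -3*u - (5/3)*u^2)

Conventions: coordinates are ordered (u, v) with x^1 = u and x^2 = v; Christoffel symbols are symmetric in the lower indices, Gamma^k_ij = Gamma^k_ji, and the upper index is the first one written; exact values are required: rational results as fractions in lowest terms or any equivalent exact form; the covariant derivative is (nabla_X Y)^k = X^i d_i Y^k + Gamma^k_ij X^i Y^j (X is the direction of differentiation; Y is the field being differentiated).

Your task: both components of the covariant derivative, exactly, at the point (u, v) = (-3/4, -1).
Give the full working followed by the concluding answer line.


E = 37/4, F = 0, G = 441/16 at the point
E_u = 0, E_v = 0, F_u = 0, F_v = 0, G_u = 63/2, G_v = 0
EG - F^2 = 16317/64;  g^inv = (64/16317) * [[441/16, 0], [0, 37/4]]
first-kind symbols [ij,l] = (1/2)(d_i g_jl + d_j g_il - d_l g_ij): [uu,u] = E_u/2 = 0, [uu,v] = F_u - E_v/2 = 0, [uv,u] = E_v/2 = 0, [uv,v] = G_u/2 = 63/4, [vv,u] = F_v - G_u/2 = -63/4, [vv,v] = G_v/2 = 0
Gamma^u_ij = (G*[ij,u] - F*[ij,v])/(EG - F^2), Gamma^v_ij = (E*[ij,v] - F*[ij,u])/(EG - F^2)
Gamma_uuu = 0, Gamma_uuv = 0, Gamma_uvv = -63/37, Gamma_vuu = 0, Gamma_vuv = 4/7, Gamma_vvv = 0
X = (-2, -1), Y = (1, 21/16) at the point

Answer: (nabla_X Y)^u = 2507/592, (nabla_X Y)^v = -15/14


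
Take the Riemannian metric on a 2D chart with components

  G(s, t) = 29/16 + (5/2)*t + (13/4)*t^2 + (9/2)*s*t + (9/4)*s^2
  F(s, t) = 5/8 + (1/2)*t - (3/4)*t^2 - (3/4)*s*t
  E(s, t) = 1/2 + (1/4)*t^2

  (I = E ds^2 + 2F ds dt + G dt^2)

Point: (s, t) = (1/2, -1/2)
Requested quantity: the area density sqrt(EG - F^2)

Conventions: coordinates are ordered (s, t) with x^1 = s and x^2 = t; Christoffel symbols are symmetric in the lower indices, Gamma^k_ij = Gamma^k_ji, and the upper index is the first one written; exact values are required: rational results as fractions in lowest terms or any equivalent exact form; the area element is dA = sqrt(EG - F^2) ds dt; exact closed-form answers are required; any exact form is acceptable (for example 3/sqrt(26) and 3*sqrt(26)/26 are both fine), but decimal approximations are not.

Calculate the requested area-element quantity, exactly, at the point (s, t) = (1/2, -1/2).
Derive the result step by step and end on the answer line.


E = 9/16, F = 3/8, G = 13/16; EG - F^2 = 81/256

Answer: sqrt(EG - F^2) = 9/16


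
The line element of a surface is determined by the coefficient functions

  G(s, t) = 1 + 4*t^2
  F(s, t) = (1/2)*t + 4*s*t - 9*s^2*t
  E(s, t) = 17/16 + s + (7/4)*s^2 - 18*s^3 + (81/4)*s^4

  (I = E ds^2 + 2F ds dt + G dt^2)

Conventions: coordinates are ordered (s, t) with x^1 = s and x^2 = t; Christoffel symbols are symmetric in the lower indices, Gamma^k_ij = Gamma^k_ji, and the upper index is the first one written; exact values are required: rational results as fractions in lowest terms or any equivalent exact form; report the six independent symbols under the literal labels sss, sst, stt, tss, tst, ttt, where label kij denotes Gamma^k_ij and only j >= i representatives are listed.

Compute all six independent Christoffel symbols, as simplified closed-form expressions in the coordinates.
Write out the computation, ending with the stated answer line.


E = 17/16 + s + (7/4)*s^2 - 18*s^3 + (81/4)*s^4; F = (1/2)*t + 4*s*t - 9*s^2*t; G = 1 + 4*t^2
Gamma^k_ij = (1/2) g^{kl} (d_i g_jl + d_j g_il - d_l g_ij), with g^inv = (1/(EG-F^2)) [[G, -F], [-F, E]]
first partials: E_s = 1 + (7/2)*s - 54*s^2 + 81*s^3, E_t = 0, F_s = 4*t - 18*s*t, F_t = 1/2 + 4*s - 9*s^2, G_s = 0, G_t = 8*t
D = EG - F^2 = 17/16 + s + 4*t^2 + (7/4)*s^2 - 18*s^3 + (81/4)*s^4
expanded: Gamma^s_ss = (G E_s - 2F F_s + F E_t)/(2D), Gamma^s_st = (G E_t - F G_s)/(2D), Gamma^s_tt = (2G F_t - G G_s - F G_t)/(2D), Gamma^t_ss = (2E F_s - E E_t - F E_s)/(2D), Gamma^t_st = (E G_s - F E_t)/(2D), Gamma^t_tt = (E G_t - 2F F_t + F G_s)/(2D); substitute and cancel common factors

Answer: Gamma_sss = (648*s^3 - 432*s^2 + 28*s + 8)/(324*s^4 - 288*s^3 + 28*s^2 + 16*s + 64*t^2 + 17), Gamma_sst = 0, Gamma_stt = (-144*s^2 + 64*s + 8)/(324*s^4 - 288*s^3 + 28*s^2 + 16*s + 64*t^2 + 17), Gamma_tss = (-288*s*t + 64*t)/(324*s^4 - 288*s^3 + 28*s^2 + 16*s + 64*t^2 + 17), Gamma_tst = 0, Gamma_ttt = 64*t/(324*s^4 - 288*s^3 + 28*s^2 + 16*s + 64*t^2 + 17)


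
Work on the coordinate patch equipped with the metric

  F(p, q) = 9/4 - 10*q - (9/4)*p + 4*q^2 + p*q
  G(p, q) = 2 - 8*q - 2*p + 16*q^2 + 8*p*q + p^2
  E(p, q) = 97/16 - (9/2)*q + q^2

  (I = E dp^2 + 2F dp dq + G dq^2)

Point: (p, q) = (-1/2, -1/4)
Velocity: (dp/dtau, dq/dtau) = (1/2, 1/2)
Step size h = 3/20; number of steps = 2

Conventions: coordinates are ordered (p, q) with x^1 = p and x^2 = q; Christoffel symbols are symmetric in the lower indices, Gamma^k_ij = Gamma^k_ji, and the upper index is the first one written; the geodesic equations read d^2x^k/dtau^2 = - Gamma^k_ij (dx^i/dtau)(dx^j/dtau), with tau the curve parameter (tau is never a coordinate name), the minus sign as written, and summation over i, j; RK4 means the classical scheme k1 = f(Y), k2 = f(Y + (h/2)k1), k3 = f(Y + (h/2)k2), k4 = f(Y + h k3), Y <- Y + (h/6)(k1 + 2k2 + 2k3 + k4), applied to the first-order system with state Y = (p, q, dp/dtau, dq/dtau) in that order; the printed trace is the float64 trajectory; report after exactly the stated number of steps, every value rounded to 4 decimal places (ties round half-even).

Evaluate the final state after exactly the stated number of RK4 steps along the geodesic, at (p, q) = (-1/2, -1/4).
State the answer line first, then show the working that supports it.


Answer: p = -0.3343, q = -0.0858, dp/dtau = 0.6181, dq/dtau = 0.6004

f(Y) = (dp/dtau, dq/dtau, -Gamma^p_ij Y'^i Y'^j, -Gamma^q_ij Y'^i Y'^j) with the Gammas evaluated at the stage position; h = 0.150000; intermediate values shown to 6 dp
step 0: p = -0.5000, q = -0.2500, dp/dtau = 0.5000, dq/dtau = 0.5000
step 1:
  k1: at (p, q) = (-0.500000, -0.250000), (dp/dtau, dq/dtau) = (0.500000, 0.500000); Gamma_ppp = 0.000000, Gamma_ppq = -0.185185, Gamma_pqq = -0.740741, Gamma_qpp = 0.000000, Gamma_qpq = -0.185185, Gamma_qqq = -0.740741; k1 = (0.500000, 0.500000, 0.277778, 0.277778)
  k2: at (p, q) = (-0.462500, -0.212500), (dp/dtau, dq/dtau) = (0.520833, 0.520833); Gamma_ppp = 0.000000, Gamma_ppq = -0.198404, Gamma_pqq = -0.793615, Gamma_qpp = 0.000000, Gamma_qpq = -0.186318, Gamma_qqq = -0.745273; k2 = (0.520833, 0.520833, 0.322923, 0.303252)
  k3: at (p, q) = (-0.460938, -0.210938), (dp/dtau, dq/dtau) = (0.524219, 0.522744); Gamma_ppp = 0.000000, Gamma_ppq = -0.198979, Gamma_pqq = -0.795918, Gamma_qpp = 0.000000, Gamma_qpq = -0.186346, Gamma_qqq = -0.745383; k3 = (0.524219, 0.522744, 0.326547, 0.305814)
  k4: at (p, q) = (-0.421367, -0.171588), (dp/dtau, dq/dtau) = (0.548982, 0.545872); Gamma_ppp = 0.000000, Gamma_ppq = -0.214175, Gamma_pqq = -0.856701, Gamma_qpp = 0.000000, Gamma_qpq = -0.186415, Gamma_qqq = -0.745662; k4 = (0.548982, 0.545872, 0.383642, 0.333917)
  Y <- Y + (h/6)(k1 + 2k2 + 2k3 + k4): p = -0.4215, q = -0.1717, dp/dtau = 0.5490, dq/dtau = 0.5457
step 2:
  k1: at (p, q) = (-0.421523, -0.171674), (dp/dtau, dq/dtau) = (0.549009, 0.545746); Gamma_ppp = 0.000000, Gamma_ppq = -0.214135, Gamma_pqq = -0.856540, Gamma_qpp = 0.000000, Gamma_qpq = -0.186418, Gamma_qqq = -0.745672; k1 = (0.549009, 0.545746, 0.383428, 0.333799)
  k2: at (p, q) = (-0.380347, -0.130743), (dp/dtau, dq/dtau) = (0.577766, 0.570781); Gamma_ppp = 0.000000, Gamma_ppq = -0.231352, Gamma_pqq = -0.925408, Gamma_qpp = 0.000000, Gamma_qpq = -0.184958, Gamma_qqq = -0.739831; k2 = (0.577766, 0.570781, 0.454079, 0.363020)
  k3: at (p, q) = (-0.378190, -0.128866), (dp/dtau, dq/dtau) = (0.583065, 0.572972); Gamma_ppp = 0.000000, Gamma_ppq = -0.232199, Gamma_pqq = -0.928798, Gamma_qpp = 0.000000, Gamma_qpq = -0.184838, Gamma_qqq = -0.739353; k3 = (0.583065, 0.572972, 0.460068, 0.366229)
  k4: at (p, q) = (-0.334063, -0.085729), (dp/dtau, dq/dtau) = (0.618019, 0.600680); Gamma_ppp = 0.000000, Gamma_ppq = -0.252024, Gamma_pqq = -1.008096, Gamma_qpp = 0.000000, Gamma_qpq = -0.180945, Gamma_qqq = -0.723780; k4 = (0.618019, 0.600680, 0.550856, 0.395497)
  Y <- Y + (h/6)(k1 + 2k2 + 2k3 + k4): p = -0.3343, q = -0.0858, dp/dtau = 0.6181, dq/dtau = 0.6004


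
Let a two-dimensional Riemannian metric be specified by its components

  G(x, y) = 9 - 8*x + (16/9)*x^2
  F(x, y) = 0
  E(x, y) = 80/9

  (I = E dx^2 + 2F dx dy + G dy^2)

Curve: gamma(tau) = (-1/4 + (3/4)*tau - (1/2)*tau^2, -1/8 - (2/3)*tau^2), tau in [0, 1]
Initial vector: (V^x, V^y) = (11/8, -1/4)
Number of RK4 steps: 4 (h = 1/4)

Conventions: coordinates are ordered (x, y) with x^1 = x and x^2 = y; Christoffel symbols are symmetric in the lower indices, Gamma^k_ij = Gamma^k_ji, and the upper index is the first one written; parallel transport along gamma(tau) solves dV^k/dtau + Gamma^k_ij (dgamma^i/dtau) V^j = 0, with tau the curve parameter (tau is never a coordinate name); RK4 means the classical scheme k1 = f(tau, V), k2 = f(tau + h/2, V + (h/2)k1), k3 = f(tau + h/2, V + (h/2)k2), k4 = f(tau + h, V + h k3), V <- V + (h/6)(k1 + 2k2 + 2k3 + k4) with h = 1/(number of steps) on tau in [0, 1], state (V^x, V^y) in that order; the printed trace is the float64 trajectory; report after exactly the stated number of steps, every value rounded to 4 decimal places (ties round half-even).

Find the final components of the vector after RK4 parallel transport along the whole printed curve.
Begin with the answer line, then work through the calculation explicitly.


Answer: V^x = 1.2322, V^y = -0.6669

gamma'(tau) = (3/4 - tau, -(4/3)*tau); f(tau, V)^k = -Gamma^k_ij(gamma(tau)) gamma'^i(tau) V^j; h = 1/4; intermediate values shown to 6 dp
curve data and Christoffel symbols at the stage parameters:
  tau = 0.000000: gamma = (-0.250000, -0.125000), gamma' = (0.750000, 0.000000); Gamma_xxx = 0.000000, Gamma_xxy = 0.000000, Gamma_xyy = 0.500000, Gamma_yxx = 0.000000, Gamma_yxy = -0.400000, Gamma_yyy = 0.000000
  tau = 0.125000: gamma = (-0.164062, -0.135417), gamma' = (0.625000, -0.166667); Gamma_xxx = 0.000000, Gamma_xxy = 0.000000, Gamma_xyy = 0.482812, Gamma_yxx = 0.000000, Gamma_yxy = -0.414239, Gamma_yyy = 0.000000
  tau = 0.250000: gamma = (-0.093750, -0.166667), gamma' = (0.500000, -0.333333); Gamma_xxx = 0.000000, Gamma_xxy = 0.000000, Gamma_xyy = 0.468750, Gamma_yxx = 0.000000, Gamma_yxy = -0.426667, Gamma_yyy = 0.000000
  tau = 0.375000: gamma = (-0.039062, -0.218750), gamma' = (0.375000, -0.500000); Gamma_xxx = 0.000000, Gamma_xxy = 0.000000, Gamma_xyy = 0.457813, Gamma_yxx = 0.000000, Gamma_yxy = -0.436860, Gamma_yyy = 0.000000
  tau = 0.500000: gamma = (0.000000, -0.291667), gamma' = (0.250000, -0.666667); Gamma_xxx = 0.000000, Gamma_xxy = 0.000000, Gamma_xyy = 0.450000, Gamma_yxx = 0.000000, Gamma_yxy = -0.444444, Gamma_yyy = 0.000000
  tau = 0.625000: gamma = (0.023438, -0.385417), gamma' = (0.125000, -0.833333); Gamma_xxx = 0.000000, Gamma_xxy = 0.000000, Gamma_xyy = 0.445312, Gamma_yxx = 0.000000, Gamma_yxy = -0.449123, Gamma_yyy = 0.000000
  tau = 0.750000: gamma = (0.031250, -0.500000), gamma' = (0.000000, -1.000000); Gamma_xxx = 0.000000, Gamma_xxy = 0.000000, Gamma_xyy = 0.443750, Gamma_yxx = 0.000000, Gamma_yxy = -0.450704, Gamma_yyy = 0.000000
  tau = 0.875000: gamma = (0.023438, -0.635417), gamma' = (-0.125000, -1.166667); Gamma_xxx = 0.000000, Gamma_xxy = 0.000000, Gamma_xyy = 0.445312, Gamma_yxx = 0.000000, Gamma_yxy = -0.449123, Gamma_yyy = 0.000000
  tau = 1.000000: gamma = (0.000000, -0.791667), gamma' = (-0.250000, -1.333333); Gamma_xxx = 0.000000, Gamma_xxy = 0.000000, Gamma_xyy = 0.450000, Gamma_yxx = 0.000000, Gamma_yxy = -0.444444, Gamma_yyy = 0.000000
step 0: V^x = 1.3750, V^y = -0.2500
step 1: k1 = (0.000000, -0.075000), k2 = (-0.020872, -0.162082), k3 = (-0.021748, -0.164720), k4 = (-0.045497, -0.256901); V <- V + (h/6)(k1 + 2k2 + 2k3 + k4): V^x = 1.3696, V^y = -0.2911
step 2: k1 = (-0.045479, -0.256874), k2 = (-0.073976, -0.350853), k3 = (-0.076665, -0.351999), k4 = (-0.113719, -0.442233); V <- V + (h/6)(k1 + 2k2 + 2k3 + k4): V^x = 1.3504, V^y = -0.3788
step 3: k1 = (-0.113629, -0.442193), k2 = (-0.161069, -0.524451), k3 = (-0.164884, -0.522809), k4 = (-0.226075, -0.590037); V <- V + (h/6)(k1 + 2k2 + 2k3 + k4): V^x = 1.3090, V^y = -0.5090
step 4: k1 = (-0.225888, -0.589994), k2 = (-0.302780, -0.638398), k3 = (-0.305923, -0.633022), k4 = (-0.400380, -0.656266); V <- V + (h/6)(k1 + 2k2 + 2k3 + k4): V^x = 1.2322, V^y = -0.6669


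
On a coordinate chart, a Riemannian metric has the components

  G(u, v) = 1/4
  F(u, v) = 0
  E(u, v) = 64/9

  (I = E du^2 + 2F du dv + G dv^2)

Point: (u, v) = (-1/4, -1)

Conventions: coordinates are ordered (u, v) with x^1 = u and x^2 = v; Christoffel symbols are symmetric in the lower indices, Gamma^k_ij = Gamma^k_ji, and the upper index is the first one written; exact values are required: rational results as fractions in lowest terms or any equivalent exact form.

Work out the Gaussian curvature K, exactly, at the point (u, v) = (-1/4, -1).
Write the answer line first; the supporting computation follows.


Answer: K = 0

E = 64/9, F = 0, G = 1/4, EG - F^2 = 16/9 at the point
E_u = 0, E_v = 0, F_u = 0, F_v = 0, G_u = 0, G_v = 0
E_vv = 0, F_uv = 0, G_uu = 0
Apply the Brioschi formula K = (det M1 - det M2)/(EG - F^2)^2 over the derivative matrices of E, F, G.
M1 = [[-E_vv/2 + F_uv - G_uu/2, E_u/2, F_u - E_v/2], [F_v - G_u/2, E, F], [G_v/2, F, G]] = [[0, 0, 0], [0, 64/9, 0], [0, 0, 1/4]]; det M1 = 0
M2 = [[0, E_v/2, G_u/2], [E_v/2, E, F], [G_u/2, F, G]] = [[0, 0, 0], [0, 64/9, 0], [0, 0, 1/4]]; det M2 = 0
det M1 - det M2 = 0; K = 0 / (16/9)^2 = 0


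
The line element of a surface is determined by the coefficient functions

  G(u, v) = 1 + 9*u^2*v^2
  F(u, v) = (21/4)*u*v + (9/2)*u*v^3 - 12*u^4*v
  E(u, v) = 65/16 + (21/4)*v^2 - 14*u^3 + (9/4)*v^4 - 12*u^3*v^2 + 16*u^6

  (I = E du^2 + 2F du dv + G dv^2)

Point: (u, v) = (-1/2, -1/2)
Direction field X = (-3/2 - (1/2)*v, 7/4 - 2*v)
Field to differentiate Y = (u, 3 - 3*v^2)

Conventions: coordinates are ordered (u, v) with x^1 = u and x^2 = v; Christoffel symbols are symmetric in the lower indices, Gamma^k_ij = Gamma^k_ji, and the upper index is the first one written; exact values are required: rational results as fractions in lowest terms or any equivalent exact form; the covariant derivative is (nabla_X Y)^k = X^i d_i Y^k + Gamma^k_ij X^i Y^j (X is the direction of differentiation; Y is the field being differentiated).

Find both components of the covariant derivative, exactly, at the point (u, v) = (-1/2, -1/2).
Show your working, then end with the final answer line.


E = 505/64, F = 63/32, G = 25/16 at the point
E_u = -63/4, E_v = -63/8, F_u = -99/16, F_v = -81/16, G_u = -9/4, G_v = -9/4
EG - F^2 = 541/64;  g^inv = (64/541) * [[25/16, -63/32], [-63/32, 505/64]]
first-kind symbols [ij,l] = (1/2)(d_i g_jl + d_j g_il - d_l g_ij): [uu,u] = E_u/2 = -63/8, [uu,v] = F_u - E_v/2 = -9/4, [uv,u] = E_v/2 = -63/16, [uv,v] = G_u/2 = -9/8, [vv,u] = F_v - G_u/2 = -63/16, [vv,v] = G_v/2 = -9/8
Gamma^u_ij = (G*[ij,u] - F*[ij,v])/(EG - F^2), Gamma^v_ij = (E*[ij,v] - F*[ij,u])/(EG - F^2)
Gamma_uuu = -504/541, Gamma_uuv = -252/541, Gamma_uvv = -252/541, Gamma_vuu = -144/541, Gamma_vuv = -72/541, Gamma_vvv = -72/541
X = (-5/4, 11/4), Y = (-1/2, 9/4) at the point

Answer: (nabla_X Y)^u = -5981/2164, (nabla_X Y)^v = 16917/2164


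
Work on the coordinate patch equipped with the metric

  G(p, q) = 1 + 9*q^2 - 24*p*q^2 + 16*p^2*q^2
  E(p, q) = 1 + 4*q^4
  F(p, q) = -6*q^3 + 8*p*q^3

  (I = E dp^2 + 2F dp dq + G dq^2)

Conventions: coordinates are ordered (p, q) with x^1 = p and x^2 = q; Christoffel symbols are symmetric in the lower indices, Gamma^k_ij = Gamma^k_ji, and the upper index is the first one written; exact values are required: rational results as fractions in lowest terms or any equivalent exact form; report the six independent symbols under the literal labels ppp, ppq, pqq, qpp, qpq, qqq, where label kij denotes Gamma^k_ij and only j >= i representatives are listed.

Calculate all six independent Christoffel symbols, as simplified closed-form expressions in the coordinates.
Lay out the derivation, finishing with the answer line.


E = 1 + 4*q^4; F = -6*q^3 + 8*p*q^3; G = 1 + 9*q^2 - 24*p*q^2 + 16*p^2*q^2
Gamma^k_ij = (1/2) g^{kl} (d_i g_jl + d_j g_il - d_l g_ij), with g^inv = (1/(EG-F^2)) [[G, -F], [-F, E]]
first partials: E_p = 0, E_q = 16*q^3, F_p = 8*q^3, F_q = -18*q^2 + 24*p*q^2, G_p = -24*q^2 + 32*p*q^2, G_q = 18*q - 48*p*q + 32*p^2*q
D = EG - F^2 = 1 + 9*q^2 - 24*p*q^2 + 4*q^4 + 16*p^2*q^2
expanded: Gamma^p_pp = (G E_p - 2F F_p + F E_q)/(2D), Gamma^p_pq = (G E_q - F G_p)/(2D), Gamma^p_qq = (2G F_q - G G_p - F G_q)/(2D), Gamma^q_pp = (2E F_p - E E_q - F E_p)/(2D), Gamma^q_pq = (E G_p - F E_q)/(2D), Gamma^q_qq = (E G_q - 2F F_q + F G_p)/(2D); substitute and cancel common factors

Answer: Gamma_ppp = 0, Gamma_ppq = 8*q^3/(16*p^2*q^2 - 24*p*q^2 + 4*q^4 + 9*q^2 + 1), Gamma_pqq = (8*p*q^2 - 6*q^2)/(16*p^2*q^2 - 24*p*q^2 + 4*q^4 + 9*q^2 + 1), Gamma_qpp = 0, Gamma_qpq = (16*p*q^2 - 12*q^2)/(16*p^2*q^2 - 24*p*q^2 + 4*q^4 + 9*q^2 + 1), Gamma_qqq = (16*p^2*q - 24*p*q + 9*q)/(16*p^2*q^2 - 24*p*q^2 + 4*q^4 + 9*q^2 + 1)


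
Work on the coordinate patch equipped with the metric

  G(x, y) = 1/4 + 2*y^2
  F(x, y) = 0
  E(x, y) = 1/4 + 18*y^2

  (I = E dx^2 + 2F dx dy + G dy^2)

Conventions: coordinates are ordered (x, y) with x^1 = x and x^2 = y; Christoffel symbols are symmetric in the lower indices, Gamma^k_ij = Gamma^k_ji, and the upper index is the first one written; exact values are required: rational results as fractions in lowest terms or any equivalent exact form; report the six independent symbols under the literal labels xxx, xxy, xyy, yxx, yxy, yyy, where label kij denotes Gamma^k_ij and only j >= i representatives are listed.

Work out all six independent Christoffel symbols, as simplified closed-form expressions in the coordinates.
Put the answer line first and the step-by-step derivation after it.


Answer: Gamma_xxx = 0, Gamma_xxy = 72*y/(72*y^2 + 1), Gamma_xyy = 0, Gamma_yxx = -72*y/(8*y^2 + 1), Gamma_yxy = 0, Gamma_yyy = 8*y/(8*y^2 + 1)

E = 1/4 + 18*y^2; F = 0; G = 1/4 + 2*y^2
Gamma^k_ij = (1/2) g^{kl} (d_i g_jl + d_j g_il - d_l g_ij), with g^inv = (1/(EG-F^2)) [[G, -F], [-F, E]]
first partials: E_x = 0, E_y = 36*y, F_x = 0, F_y = 0, G_x = 0, G_y = 4*y
D = EG - F^2 = 1/16 + 5*y^2 + 36*y^4
expanded: Gamma^x_xx = (G E_x - 2F F_x + F E_y)/(2D), Gamma^x_xy = (G E_y - F G_x)/(2D), Gamma^x_yy = (2G F_y - G G_x - F G_y)/(2D), Gamma^y_xx = (2E F_x - E E_y - F E_x)/(2D), Gamma^y_xy = (E G_x - F E_y)/(2D), Gamma^y_yy = (E G_y - 2F F_y + F G_x)/(2D); substitute and cancel common factors


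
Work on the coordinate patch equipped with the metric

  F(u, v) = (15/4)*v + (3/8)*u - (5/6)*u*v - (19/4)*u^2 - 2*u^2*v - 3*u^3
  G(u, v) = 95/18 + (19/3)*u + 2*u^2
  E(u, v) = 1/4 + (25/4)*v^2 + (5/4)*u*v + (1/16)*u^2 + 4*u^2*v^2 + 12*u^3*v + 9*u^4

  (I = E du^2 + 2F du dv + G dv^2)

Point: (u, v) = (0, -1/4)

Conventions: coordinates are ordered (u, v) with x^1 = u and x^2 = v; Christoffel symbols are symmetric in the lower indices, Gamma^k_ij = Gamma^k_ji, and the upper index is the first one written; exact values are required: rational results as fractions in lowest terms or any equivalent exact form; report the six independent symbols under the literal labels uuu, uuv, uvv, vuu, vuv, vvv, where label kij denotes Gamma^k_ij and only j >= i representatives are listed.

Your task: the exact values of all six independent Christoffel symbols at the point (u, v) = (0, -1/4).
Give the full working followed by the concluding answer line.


E = 41/64, F = -15/16, G = 95/18 at the point
E_u = -5/16, E_v = -25/8, F_u = 7/12, F_v = 15/4, G_u = 19/3, G_v = 0
EG - F^2 = 5765/2304;  g^inv = (2304/5765) * [[95/18, 15/16], [15/16, 41/64]]
first-kind symbols [ij,l] = (1/2)(d_i g_jl + d_j g_il - d_l g_ij): [uu,u] = E_u/2 = -5/32, [uu,v] = F_u - E_v/2 = 103/48, [uv,u] = E_v/2 = -25/16, [uv,v] = G_u/2 = 19/6, [vv,u] = F_v - G_u/2 = 7/12, [vv,v] = G_v/2 = 0
Gamma^u_ij = (G*[ij,u] - F*[ij,v])/(EG - F^2), Gamma^v_ij = (E*[ij,v] - F*[ij,u])/(EG - F^2)

Answer: Gamma_uuu = 547/1153, Gamma_uuv = -2432/1153, Gamma_uvv = 4256/3459, Gamma_vuu = 11319/23060, Gamma_vuv = 1299/5765, Gamma_vvv = 252/1153


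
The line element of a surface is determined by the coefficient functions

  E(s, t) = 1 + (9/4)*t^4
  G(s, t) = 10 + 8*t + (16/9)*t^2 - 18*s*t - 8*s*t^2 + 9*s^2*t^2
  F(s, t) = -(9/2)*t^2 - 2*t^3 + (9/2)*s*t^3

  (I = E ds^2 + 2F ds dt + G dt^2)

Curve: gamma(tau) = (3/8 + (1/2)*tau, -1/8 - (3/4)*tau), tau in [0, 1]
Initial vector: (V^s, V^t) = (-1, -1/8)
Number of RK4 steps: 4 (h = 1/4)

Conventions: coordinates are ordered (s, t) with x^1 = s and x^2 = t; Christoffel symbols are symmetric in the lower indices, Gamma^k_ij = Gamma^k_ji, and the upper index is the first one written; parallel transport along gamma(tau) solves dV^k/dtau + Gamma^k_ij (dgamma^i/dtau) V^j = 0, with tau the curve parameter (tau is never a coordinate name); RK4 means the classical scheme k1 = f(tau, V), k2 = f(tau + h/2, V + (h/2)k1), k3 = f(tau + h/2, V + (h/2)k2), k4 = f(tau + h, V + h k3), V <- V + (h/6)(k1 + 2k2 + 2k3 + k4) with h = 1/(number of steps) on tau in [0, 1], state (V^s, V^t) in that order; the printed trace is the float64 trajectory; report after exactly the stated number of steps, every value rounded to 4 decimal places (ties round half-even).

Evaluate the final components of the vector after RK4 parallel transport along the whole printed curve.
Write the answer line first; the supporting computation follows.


Answer: V^s = -0.9699, V^t = -0.3388

gamma'(tau) = (1/2, -3/4); f(tau, V)^k = -Gamma^k_ij(gamma(tau)) gamma'^i(tau) V^j; h = 1/4; intermediate values shown to 6 dp
curve data and Christoffel symbols at the stage parameters:
  tau = 0.000000: gamma = (0.375000, -0.125000), gamma' = (0.500000, -0.750000); Gamma_sss = 0.000000, Gamma_sst = -0.000893, Gamma_stt = -0.000496, Gamma_tss = 0.000000, Gamma_tst = 0.113280, Gamma_ttt = 0.062933
  tau = 0.125000: gamma = (0.437500, -0.218750), gamma' = (0.500000, -0.750000); Gamma_sss = 0.000000, Gamma_sst = -0.004721, Gamma_stt = -0.000150, Gamma_tss = 0.000000, Gamma_tst = 0.197013, Gamma_ttt = 0.006254
  tau = 0.250000: gamma = (0.500000, -0.312500), gamma' = (0.500000, -0.750000); Gamma_sss = 0.000000, Gamma_sst = -0.013286, Gamma_stt = 0.002362, Gamma_tss = 0.000000, Gamma_tst = 0.276813, Gamma_ttt = -0.049211
  tau = 0.375000: gamma = (0.562500, -0.406250), gamma' = (0.500000, -0.750000); Gamma_sss = 0.000000, Gamma_sst = -0.027566, Gamma_stt = 0.008010, Gamma_tss = 0.000000, Gamma_tst = 0.350069, Gamma_ttt = -0.101730
  tau = 0.500000: gamma = (0.625000, -0.500000), gamma' = (0.500000, -0.750000); Gamma_sss = 0.000000, Gamma_sst = -0.047513, Gamma_stt = 0.017157, Gamma_tss = 0.000000, Gamma_tst = 0.414415, Gamma_ttt = -0.149650
  tau = 0.625000: gamma = (0.687500, -0.593750), gamma' = (0.500000, -0.750000); Gamma_sss = 0.000000, Gamma_sst = -0.072098, Gamma_stt = 0.029514, Gamma_tss = 0.000000, Gamma_tst = 0.468048, Gamma_ttt = -0.191599
  tau = 0.750000: gamma = (0.750000, -0.687500), gamma' = (0.500000, -0.750000); Gamma_sss = 0.000000, Gamma_sst = -0.099603, Gamma_stt = 0.044268, Gamma_tss = 0.000000, Gamma_tst = 0.509997, Gamma_ttt = -0.226665
  tau = 0.875000: gamma = (0.812500, -0.781250), gamma' = (0.500000, -0.750000); Gamma_sss = 0.000000, Gamma_sst = -0.128044, Gamma_stt = 0.060323, Gamma_tss = 0.000000, Gamma_tst = 0.540219, Gamma_ttt = -0.254503
  tau = 1.000000: gamma = (0.875000, -0.875000), gamma' = (0.500000, -0.750000); Gamma_sss = 0.000000, Gamma_sst = -0.155574, Gamma_stt = 0.076553, Gamma_tss = 0.000000, Gamma_tst = 0.559504, Gamma_ttt = -0.275311
step 0: V^s = -1.0000, V^t = -0.1250
step 1: k1 = (0.000660, -0.083780), k2 = (0.003236, -0.135038), k3 = (0.003220, -0.134389), k4 = (0.008622, -0.179638); V <- V + (h/6)(k1 + 2k2 + 2k3 + k4): V^s = -0.9991, V^t = -0.1584
step 2: k1 = (0.008622, -0.179643), k2 = (0.017053, -0.216565), k3 = (0.016940, -0.215128), k4 = (0.027679, -0.241418); V <- V + (h/6)(k1 + 2k2 + 2k3 + k4): V^s = -0.9947, V^t = -0.2119
step 3: k1 = (0.027684, -0.241468), k2 = (0.039513, -0.256513), k3 = (0.039324, -0.255284), k4 = (0.050685, -0.259521); V <- V + (h/6)(k1 + 2k2 + 2k3 + k4): V^s = -0.9849, V^t = -0.2755
step 4: k1 = (0.050709, -0.259646), k2 = (0.060328, -0.254526), k3 = (0.060283, -0.254334), k4 = (0.067319, -0.242105); V <- V + (h/6)(k1 + 2k2 + 2k3 + k4): V^s = -0.9699, V^t = -0.3388


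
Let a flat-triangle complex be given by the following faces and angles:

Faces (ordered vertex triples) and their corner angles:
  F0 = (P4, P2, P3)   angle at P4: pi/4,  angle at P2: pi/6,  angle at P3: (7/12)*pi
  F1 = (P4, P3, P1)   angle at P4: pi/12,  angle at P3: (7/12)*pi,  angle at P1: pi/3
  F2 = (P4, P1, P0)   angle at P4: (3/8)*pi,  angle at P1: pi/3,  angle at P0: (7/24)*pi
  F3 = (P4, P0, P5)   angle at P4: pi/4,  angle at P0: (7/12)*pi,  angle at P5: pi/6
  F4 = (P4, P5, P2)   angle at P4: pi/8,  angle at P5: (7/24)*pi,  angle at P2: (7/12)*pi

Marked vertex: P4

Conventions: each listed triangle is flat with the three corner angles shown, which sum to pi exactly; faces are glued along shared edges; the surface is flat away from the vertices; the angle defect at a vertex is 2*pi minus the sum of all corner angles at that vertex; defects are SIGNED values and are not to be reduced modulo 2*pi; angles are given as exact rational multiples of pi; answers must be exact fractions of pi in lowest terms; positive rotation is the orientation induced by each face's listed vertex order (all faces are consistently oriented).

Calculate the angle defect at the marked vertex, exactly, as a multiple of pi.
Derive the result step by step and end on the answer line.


Sum of corner angles at P4: (13/12)*pi
defect = 2*pi - (13/12)*pi

Answer: defect(P4) = (11/12)*pi


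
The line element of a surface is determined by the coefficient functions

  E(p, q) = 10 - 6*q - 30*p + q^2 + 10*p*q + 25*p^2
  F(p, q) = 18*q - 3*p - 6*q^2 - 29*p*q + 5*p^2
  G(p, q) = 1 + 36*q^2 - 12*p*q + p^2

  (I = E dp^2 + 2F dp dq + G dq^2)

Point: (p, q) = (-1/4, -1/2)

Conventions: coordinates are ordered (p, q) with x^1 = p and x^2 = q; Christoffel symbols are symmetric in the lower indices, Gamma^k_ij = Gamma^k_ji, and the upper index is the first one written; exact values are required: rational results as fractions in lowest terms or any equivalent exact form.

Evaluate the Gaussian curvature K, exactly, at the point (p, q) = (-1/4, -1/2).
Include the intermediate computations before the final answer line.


E = 377/16, F = -209/16, G = 137/16, EG - F^2 = 249/8 at the point
E_p = -95/2, E_q = -19/2, F_p = 9, F_q = 125/4, G_p = 11/2, G_q = -33
E_qq = 2, F_pq = -29, G_pp = 2
By Brioschi, K is (det M1 - det M2) divided by (EG - F^2) squared.
M1 = [[-E_qq/2 + F_pq - G_pp/2, E_p/2, F_p - E_q/2], [F_q - G_p/2, E, F], [G_q/2, F, G]] = [[-31, -95/4, 55/4], [57/2, 377/16, -209/16], [-33/2, -209/16, 137/16]]; det M1 = -489/8
M2 = [[0, E_q/2, G_p/2], [E_q/2, E, F], [G_p/2, F, G]] = [[0, -19/4, 11/4], [-19/4, 377/16, -209/16], [11/4, -209/16, 137/16]]; det M2 = -241/8
det M1 - det M2 = -31; K = -31 / (249/8)^2 = -1984/62001

Answer: K = -1984/62001
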